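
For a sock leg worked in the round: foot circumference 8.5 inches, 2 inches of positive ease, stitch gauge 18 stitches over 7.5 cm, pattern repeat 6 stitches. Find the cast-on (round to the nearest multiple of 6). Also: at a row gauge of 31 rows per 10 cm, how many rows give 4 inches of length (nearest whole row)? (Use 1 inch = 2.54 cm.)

Cast on 66 stitches; work 31 rows.

Finished = 8.5 + 2 = 10.5 inches.
10.5 inches × 2.54 = 26.67 cm.
18/7.5 = 2.4 sts per cm; 26.67 × 2.4 = 64.01 sts.
Nearest multiple of 6 → 66.
4 inches = 10.16 cm; × 3.1 = 31.50 → 31 rows.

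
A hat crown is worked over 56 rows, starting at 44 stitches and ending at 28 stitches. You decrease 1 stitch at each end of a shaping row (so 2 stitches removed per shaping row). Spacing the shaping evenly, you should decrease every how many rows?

Stitches to remove: |28 − 44| = 16.
Shaping rows needed: 16 / 2 = 8.
56 rows / 8 = every 7 rows.

Decrease every 7th row.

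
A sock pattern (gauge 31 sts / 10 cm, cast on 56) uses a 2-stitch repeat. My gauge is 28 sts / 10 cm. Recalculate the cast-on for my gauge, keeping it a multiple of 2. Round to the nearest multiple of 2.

Cast on 50 stitches.

56 × 28 / 31 = 50.58.
Nearest multiple of 2: 50.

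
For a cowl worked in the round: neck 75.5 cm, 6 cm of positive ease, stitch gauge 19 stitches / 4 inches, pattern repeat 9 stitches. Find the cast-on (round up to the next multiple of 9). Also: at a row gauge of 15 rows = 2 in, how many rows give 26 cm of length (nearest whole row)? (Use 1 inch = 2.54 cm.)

Finished = 75.5 + 6 = 81.5 cm.
81.5 cm × 1/2.54 = 32.09 inches.
19/4 = 4.75 sts per in; 32.09 × 4.75 = 152.41 sts.
Next multiple of 9 → 153.
26 cm = 10.24 inches; × 7.5 = 76.77 → 77 rows.

Cast on 153 stitches; work 77 rows.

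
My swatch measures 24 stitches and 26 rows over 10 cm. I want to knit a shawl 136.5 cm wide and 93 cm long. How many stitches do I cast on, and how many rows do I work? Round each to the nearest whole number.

Cast on 328 stitches and work 242 rows.

Stitch gauge = 24/10 = 2.4 sts/cm; 136.5 × 2.4 = 327.60 → 328 sts.
Row gauge = 26/10 = 2.6 rows/cm; 93 × 2.6 = 241.80 → 242 rows.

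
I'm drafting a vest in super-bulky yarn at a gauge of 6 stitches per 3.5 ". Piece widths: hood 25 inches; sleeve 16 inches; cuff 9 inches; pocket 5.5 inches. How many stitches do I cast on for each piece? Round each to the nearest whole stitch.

hood 43; sleeve 27; cuff 15; pocket 9.

Rate = 6/3.5 = 1.714 sts per in.
hood: 25 × 1.714 = 42.86 → 43.
sleeve: 16 × 1.714 = 27.43 → 27.
cuff: 9 × 1.714 = 15.43 → 15.
pocket: 5.5 × 1.714 = 9.43 → 9.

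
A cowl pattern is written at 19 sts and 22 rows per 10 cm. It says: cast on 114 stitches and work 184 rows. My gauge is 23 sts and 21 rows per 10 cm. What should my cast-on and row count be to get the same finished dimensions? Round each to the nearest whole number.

Stitches: 114 × 23/19 = 138.00 → 138.
Rows: 184 × 21/22 = 175.64 → 176.

Cast on 138 stitches; work 176 rows.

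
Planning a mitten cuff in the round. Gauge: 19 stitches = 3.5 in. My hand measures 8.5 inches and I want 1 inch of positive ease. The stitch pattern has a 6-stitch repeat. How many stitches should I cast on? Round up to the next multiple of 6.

54 stitches.

Finished = 8.5 + 1 = 9.5 inches.
19 / 3.5 = 5.429 sts/in.
9.5 × 5.429 = 51.57 sts.
Next multiple of 6: 54.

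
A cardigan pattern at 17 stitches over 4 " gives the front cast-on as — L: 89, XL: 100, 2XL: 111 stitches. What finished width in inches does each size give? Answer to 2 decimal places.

L 20.94 inches; XL 23.53 inches; 2XL 26.12 inches.

17/4 = 4.25 sts per in.
L: 89 / 4.25 = 20.941 → 20.94 in.
XL: 100 / 4.25 = 23.529 → 23.53 in.
2XL: 111 / 4.25 = 26.118 → 26.12 in.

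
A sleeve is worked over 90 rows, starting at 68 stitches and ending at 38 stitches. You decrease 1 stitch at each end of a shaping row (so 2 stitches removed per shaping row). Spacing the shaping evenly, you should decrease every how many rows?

Stitches to remove: |38 − 68| = 30.
Shaping rows needed: 30 / 2 = 15.
90 rows / 15 = every 6 rows.

Decrease every 6th row.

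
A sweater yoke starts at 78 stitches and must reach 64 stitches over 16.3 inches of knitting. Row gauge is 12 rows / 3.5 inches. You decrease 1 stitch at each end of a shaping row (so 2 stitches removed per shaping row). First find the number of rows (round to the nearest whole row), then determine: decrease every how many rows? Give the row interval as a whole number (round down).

Rows = 16.3 × 3.429 = 55.9 → 56 rows.
Stitches to remove: 14 → 7 shaping rows (at 2 st each).
56 / 7 = 8.00 → every 8 rows.

Decrease every 8th row.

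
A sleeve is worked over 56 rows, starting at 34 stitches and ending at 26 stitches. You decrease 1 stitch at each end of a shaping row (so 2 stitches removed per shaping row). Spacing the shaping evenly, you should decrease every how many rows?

Decrease every 14th row.

Stitches to remove: |26 − 34| = 8.
Shaping rows needed: 8 / 2 = 4.
56 rows / 4 = every 14 rows.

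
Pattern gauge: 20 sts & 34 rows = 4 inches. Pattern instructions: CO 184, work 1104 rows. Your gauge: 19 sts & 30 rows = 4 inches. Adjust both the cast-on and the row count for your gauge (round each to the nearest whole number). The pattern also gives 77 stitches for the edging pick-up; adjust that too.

Stitches: 184 × 19/20 = 174.80 → 175.
Rows: 1104 × 30/34 = 974.12 → 974.
edging pick-up: 77 × 19/20 = 73.15 → 73.

Cast on 175 stitches; work 974 rows; edging pick-up 73 stitches.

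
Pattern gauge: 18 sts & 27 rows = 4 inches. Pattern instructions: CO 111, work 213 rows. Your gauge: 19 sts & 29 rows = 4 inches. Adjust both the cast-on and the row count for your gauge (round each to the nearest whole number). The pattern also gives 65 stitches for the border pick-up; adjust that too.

Stitches: 111 × 19/18 = 117.17 → 117.
Rows: 213 × 29/27 = 228.78 → 229.
border pick-up: 65 × 19/18 = 68.61 → 69.

Cast on 117 stitches; work 229 rows; border pick-up 69 stitches.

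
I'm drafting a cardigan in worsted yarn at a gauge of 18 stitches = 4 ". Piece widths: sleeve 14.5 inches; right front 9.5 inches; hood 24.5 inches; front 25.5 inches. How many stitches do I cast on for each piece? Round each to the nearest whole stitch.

Rate = 18/4 = 4.5 sts per in.
sleeve: 14.5 × 4.5 = 65.25 → 65.
right front: 9.5 × 4.5 = 42.75 → 43.
hood: 24.5 × 4.5 = 110.25 → 110.
front: 25.5 × 4.5 = 114.75 → 115.

sleeve 65; right front 43; hood 110; front 115.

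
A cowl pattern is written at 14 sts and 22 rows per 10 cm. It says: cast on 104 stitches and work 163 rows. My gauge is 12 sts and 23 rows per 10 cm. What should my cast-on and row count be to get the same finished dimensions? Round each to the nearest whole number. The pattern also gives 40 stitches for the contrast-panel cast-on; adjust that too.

Stitches: 104 × 12/14 = 89.14 → 89.
Rows: 163 × 23/22 = 170.41 → 170.
contrast-panel cast-on: 40 × 12/14 = 34.29 → 34.

Cast on 89 stitches; work 170 rows; contrast-panel cast-on 34 stitches.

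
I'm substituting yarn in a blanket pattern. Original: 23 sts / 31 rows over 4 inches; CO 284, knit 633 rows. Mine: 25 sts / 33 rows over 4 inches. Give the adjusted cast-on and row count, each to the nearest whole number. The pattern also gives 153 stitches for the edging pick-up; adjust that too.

Stitches: 284 × 25/23 = 308.70 → 309.
Rows: 633 × 33/31 = 673.84 → 674.
edging pick-up: 153 × 25/23 = 166.30 → 166.

Cast on 309 stitches; work 674 rows; edging pick-up 166 stitches.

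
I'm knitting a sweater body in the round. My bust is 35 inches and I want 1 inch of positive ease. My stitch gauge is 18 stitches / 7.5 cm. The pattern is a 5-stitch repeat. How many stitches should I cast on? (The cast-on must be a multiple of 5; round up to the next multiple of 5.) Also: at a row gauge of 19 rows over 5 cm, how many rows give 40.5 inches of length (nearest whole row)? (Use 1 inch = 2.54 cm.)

Finished = 35 + 1 = 36 inches.
36 inches × 2.54 = 91.44 cm.
18/7.5 = 2.4 sts per cm; 91.44 × 2.4 = 219.46 sts.
Next multiple of 5 → 220.
40.5 inches = 102.87 cm; × 3.8 = 390.91 → 391 rows.

Cast on 220 stitches; work 391 rows.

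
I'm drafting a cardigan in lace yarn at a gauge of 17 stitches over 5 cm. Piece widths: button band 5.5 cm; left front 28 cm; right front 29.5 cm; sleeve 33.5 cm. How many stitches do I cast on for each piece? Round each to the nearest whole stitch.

Rate = 17/5 = 3.4 sts per cm.
button band: 5.5 × 3.4 = 18.70 → 19.
left front: 28 × 3.4 = 95.20 → 95.
right front: 29.5 × 3.4 = 100.30 → 100.
sleeve: 33.5 × 3.4 = 113.90 → 114.

button band 19; left front 95; right front 100; sleeve 114.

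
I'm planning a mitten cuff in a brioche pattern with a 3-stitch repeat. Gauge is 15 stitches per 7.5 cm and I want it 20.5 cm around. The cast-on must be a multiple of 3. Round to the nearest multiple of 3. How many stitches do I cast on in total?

Cast on 42 stitches.

15 / 7.5 = 2 sts per cm.
20.5 × 2 = 41.00 sts.
Nearest multiple of 3: 42.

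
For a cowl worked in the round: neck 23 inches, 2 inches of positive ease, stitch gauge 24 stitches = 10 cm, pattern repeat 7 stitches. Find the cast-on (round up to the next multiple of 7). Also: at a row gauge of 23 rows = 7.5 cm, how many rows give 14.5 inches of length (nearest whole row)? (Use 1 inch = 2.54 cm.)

Finished = 23 + 2 = 25 inches.
25 inches × 2.54 = 63.50 cm.
24/10 = 2.4 sts per cm; 63.50 × 2.4 = 152.40 sts.
Next multiple of 7 → 154.
14.5 inches = 36.83 cm; × 3.067 = 112.95 → 113 rows.

Cast on 154 stitches; work 113 rows.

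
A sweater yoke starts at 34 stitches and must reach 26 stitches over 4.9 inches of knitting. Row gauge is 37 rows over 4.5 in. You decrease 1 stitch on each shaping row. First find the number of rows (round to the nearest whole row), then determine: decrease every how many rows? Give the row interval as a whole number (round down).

Decrease every 5th row.

Rows = 4.9 × 8.222 = 40.3 → 40 rows.
Stitches to remove: 8 → 8 shaping rows (at 1 st each).
40 / 8 = 5.00 → every 5 rows.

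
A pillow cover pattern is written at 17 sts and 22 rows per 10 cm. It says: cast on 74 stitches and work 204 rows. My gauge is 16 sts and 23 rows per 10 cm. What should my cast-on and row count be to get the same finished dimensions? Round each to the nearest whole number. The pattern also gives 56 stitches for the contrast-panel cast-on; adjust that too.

Stitches: 74 × 16/17 = 69.65 → 70.
Rows: 204 × 23/22 = 213.27 → 213.
contrast-panel cast-on: 56 × 16/17 = 52.71 → 53.

Cast on 70 stitches; work 213 rows; contrast-panel cast-on 53 stitches.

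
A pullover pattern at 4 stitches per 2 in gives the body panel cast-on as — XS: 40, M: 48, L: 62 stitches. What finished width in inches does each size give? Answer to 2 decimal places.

XS 20.00 inches; M 24.00 inches; L 31.00 inches.

4/2 = 2 sts per in.
XS: 40 / 2 = 20.000 → 20.00 in.
M: 48 / 2 = 24.000 → 24.00 in.
L: 62 / 2 = 31.000 → 31.00 in.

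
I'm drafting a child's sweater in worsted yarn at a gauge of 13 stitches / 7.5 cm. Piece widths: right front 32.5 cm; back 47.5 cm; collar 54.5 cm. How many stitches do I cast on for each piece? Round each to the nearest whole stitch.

right front 56; back 82; collar 94.

Rate = 13/7.5 = 1.733 sts per cm.
right front: 32.5 × 1.733 = 56.33 → 56.
back: 47.5 × 1.733 = 82.33 → 82.
collar: 54.5 × 1.733 = 94.47 → 94.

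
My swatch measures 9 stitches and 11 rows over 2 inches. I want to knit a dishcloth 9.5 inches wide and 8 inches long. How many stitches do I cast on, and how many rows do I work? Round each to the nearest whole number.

Stitch gauge = 9/2 = 4.5 sts/in; 9.5 × 4.5 = 42.75 → 43 sts.
Row gauge = 11/2 = 5.5 rows/in; 8 × 5.5 = 44.00 → 44 rows.

Cast on 43 stitches and work 44 rows.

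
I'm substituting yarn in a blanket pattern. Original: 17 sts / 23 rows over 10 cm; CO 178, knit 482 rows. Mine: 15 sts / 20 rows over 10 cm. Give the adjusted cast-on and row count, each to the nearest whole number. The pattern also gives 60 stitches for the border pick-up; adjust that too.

Stitches: 178 × 15/17 = 157.06 → 157.
Rows: 482 × 20/23 = 419.13 → 419.
border pick-up: 60 × 15/17 = 52.94 → 53.

Cast on 157 stitches; work 419 rows; border pick-up 53 stitches.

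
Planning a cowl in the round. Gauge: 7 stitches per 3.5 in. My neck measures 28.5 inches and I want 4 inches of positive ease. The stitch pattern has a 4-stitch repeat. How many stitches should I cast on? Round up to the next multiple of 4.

Finished = 28.5 + 4 = 32.5 inches.
7 / 3.5 = 2 sts/in.
32.5 × 2 = 65.00 sts.
Next multiple of 4: 68.

CO 68 sts.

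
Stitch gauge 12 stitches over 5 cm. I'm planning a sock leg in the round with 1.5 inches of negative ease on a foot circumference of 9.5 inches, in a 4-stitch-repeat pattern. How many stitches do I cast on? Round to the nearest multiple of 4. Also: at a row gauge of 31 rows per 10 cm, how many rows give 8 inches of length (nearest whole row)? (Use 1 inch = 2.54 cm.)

Cast on 48 stitches; work 63 rows.

Finished = 9.5 − 1.5 = 8 inches.
8 inches × 2.54 = 20.32 cm.
12/5 = 2.4 sts per cm; 20.32 × 2.4 = 48.77 sts.
Nearest multiple of 4 → 48.
8 inches = 20.32 cm; × 3.1 = 62.99 → 63 rows.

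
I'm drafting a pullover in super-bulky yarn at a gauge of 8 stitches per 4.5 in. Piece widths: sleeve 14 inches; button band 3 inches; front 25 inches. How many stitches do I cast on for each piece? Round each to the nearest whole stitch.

sleeve 25; button band 5; front 44.

Rate = 8/4.5 = 1.778 sts per in.
sleeve: 14 × 1.778 = 24.89 → 25.
button band: 3 × 1.778 = 5.33 → 5.
front: 25 × 1.778 = 44.44 → 44.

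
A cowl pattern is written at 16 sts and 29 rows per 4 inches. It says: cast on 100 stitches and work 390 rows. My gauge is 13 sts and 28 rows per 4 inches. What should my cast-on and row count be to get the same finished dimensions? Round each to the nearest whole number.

Stitches: 100 × 13/16 = 81.25 → 81.
Rows: 390 × 28/29 = 376.55 → 377.

Cast on 81 stitches; work 377 rows.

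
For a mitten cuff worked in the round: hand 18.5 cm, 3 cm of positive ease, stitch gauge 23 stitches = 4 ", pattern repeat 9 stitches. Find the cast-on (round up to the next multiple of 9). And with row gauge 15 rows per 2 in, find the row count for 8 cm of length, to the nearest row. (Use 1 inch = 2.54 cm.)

Finished = 18.5 + 3 = 21.5 cm.
21.5 cm × 1/2.54 = 8.46 inches.
23/4 = 5.75 sts per in; 8.46 × 5.75 = 48.67 sts.
Next multiple of 9 → 54.
8 cm = 3.15 inches; × 7.5 = 23.62 → 24 rows.

Cast on 54 stitches; work 24 rows.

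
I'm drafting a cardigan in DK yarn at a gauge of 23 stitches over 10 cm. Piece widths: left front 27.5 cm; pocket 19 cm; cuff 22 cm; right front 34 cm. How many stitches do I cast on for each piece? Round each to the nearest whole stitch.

Rate = 23/10 = 2.3 sts per cm.
left front: 27.5 × 2.3 = 63.25 → 63.
pocket: 19 × 2.3 = 43.70 → 44.
cuff: 22 × 2.3 = 50.60 → 51.
right front: 34 × 2.3 = 78.20 → 78.

left front 63; pocket 44; cuff 51; right front 78.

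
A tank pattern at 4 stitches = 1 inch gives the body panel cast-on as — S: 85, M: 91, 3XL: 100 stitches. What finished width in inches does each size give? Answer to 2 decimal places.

4/1 = 4 sts per in.
S: 85 / 4 = 21.250 → 21.25 in.
M: 91 / 4 = 22.750 → 22.75 in.
3XL: 100 / 4 = 25.000 → 25.00 in.

S 21.25 inches; M 22.75 inches; 3XL 25.00 inches.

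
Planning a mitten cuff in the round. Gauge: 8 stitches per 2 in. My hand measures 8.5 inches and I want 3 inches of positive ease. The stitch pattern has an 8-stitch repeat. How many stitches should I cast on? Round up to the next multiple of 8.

Finished = 8.5 + 3 = 11.5 inches.
8 / 2 = 4 sts/in.
11.5 × 4 = 46.00 sts.
Next multiple of 8: 48.

48 stitches.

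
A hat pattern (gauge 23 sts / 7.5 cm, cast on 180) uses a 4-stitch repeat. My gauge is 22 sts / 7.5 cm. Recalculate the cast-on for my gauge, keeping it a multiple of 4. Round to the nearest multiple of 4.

180 × 22 / 23 = 172.17.
Nearest multiple of 4: 172.

Cast on 172 stitches.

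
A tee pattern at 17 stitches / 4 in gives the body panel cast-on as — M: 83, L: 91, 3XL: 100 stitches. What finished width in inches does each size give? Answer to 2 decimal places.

M 19.53 inches; L 21.41 inches; 3XL 23.53 inches.

17/4 = 4.25 sts per in.
M: 83 / 4.25 = 19.529 → 19.53 in.
L: 91 / 4.25 = 21.412 → 21.41 in.
3XL: 100 / 4.25 = 23.529 → 23.53 in.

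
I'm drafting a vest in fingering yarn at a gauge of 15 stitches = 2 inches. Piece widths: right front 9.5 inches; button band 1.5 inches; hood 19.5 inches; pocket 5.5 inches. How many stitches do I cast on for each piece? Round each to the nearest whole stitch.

right front 71; button band 11; hood 146; pocket 41.

Rate = 15/2 = 7.5 sts per in.
right front: 9.5 × 7.5 = 71.25 → 71.
button band: 1.5 × 7.5 = 11.25 → 11.
hood: 19.5 × 7.5 = 146.25 → 146.
pocket: 5.5 × 7.5 = 41.25 → 41.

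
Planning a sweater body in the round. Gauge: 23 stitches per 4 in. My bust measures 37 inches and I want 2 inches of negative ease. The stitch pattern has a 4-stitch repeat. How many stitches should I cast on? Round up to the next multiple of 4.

Finished = 37 − 2 = 35 inches.
23 / 4 = 5.75 sts/in.
35 × 5.75 = 201.25 sts.
Next multiple of 4: 204.

Cast on 204 stitches.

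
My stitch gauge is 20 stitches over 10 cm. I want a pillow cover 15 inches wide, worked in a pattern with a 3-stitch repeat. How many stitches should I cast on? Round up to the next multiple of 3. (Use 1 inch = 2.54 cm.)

CO 78 sts.

15 in = 15 × 2.54 = 38.10 cm.
20 / 10 = 2 sts/cm.
38.10 × 2 = 76.20 sts.
→ 78.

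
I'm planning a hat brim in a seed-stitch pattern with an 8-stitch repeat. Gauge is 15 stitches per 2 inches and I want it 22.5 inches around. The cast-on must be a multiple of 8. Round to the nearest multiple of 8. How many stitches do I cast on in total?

CO 168 sts.

15 / 2 = 7.5 sts per inch.
22.5 × 7.5 = 168.75 sts.
Nearest multiple of 8: 168.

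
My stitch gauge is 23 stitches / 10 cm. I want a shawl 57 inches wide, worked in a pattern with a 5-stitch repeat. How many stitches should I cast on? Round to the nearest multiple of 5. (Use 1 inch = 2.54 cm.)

335 stitches.

57 in = 57 × 2.54 = 144.78 cm.
23 / 10 = 2.3 sts/cm.
144.78 × 2.3 = 332.99 sts.
→ 335.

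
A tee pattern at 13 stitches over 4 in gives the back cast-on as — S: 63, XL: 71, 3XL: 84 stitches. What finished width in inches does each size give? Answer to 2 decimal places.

13/4 = 3.25 sts per in.
S: 63 / 3.25 = 19.385 → 19.38 in.
XL: 71 / 3.25 = 21.846 → 21.85 in.
3XL: 84 / 3.25 = 25.846 → 25.85 in.

S 19.38 inches; XL 21.85 inches; 3XL 25.85 inches.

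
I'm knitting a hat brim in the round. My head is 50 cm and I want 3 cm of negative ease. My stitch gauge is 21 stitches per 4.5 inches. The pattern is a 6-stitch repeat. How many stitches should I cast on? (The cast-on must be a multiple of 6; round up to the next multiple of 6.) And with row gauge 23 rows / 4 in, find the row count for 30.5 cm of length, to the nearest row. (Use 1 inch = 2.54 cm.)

Finished = 50 − 3 = 47 cm.
47 cm × 1/2.54 = 18.50 inches.
21/4.5 = 4.667 sts per in; 18.50 × 4.667 = 86.35 sts.
Next multiple of 6 → 90.
30.5 cm = 12.01 inches; × 5.75 = 69.05 → 69 rows.

Cast on 90 stitches; work 69 rows.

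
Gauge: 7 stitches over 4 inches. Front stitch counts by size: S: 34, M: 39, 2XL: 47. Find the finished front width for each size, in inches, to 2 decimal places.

7/4 = 1.75 sts per in.
S: 34 / 1.75 = 19.429 → 19.43 in.
M: 39 / 1.75 = 22.286 → 22.29 in.
2XL: 47 / 1.75 = 26.857 → 26.86 in.

S 19.43 inches; M 22.29 inches; 2XL 26.86 inches.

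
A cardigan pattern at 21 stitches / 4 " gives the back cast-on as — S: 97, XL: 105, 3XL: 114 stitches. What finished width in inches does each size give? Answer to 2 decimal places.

21/4 = 5.25 sts per in.
S: 97 / 5.25 = 18.476 → 18.48 in.
XL: 105 / 5.25 = 20.000 → 20.00 in.
3XL: 114 / 5.25 = 21.714 → 21.71 in.

S 18.48 inches; XL 20.00 inches; 3XL 21.71 inches.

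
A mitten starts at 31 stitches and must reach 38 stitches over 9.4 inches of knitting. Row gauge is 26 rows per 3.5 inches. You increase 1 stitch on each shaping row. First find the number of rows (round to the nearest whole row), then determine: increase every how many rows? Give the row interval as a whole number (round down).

Increase every 10th row.

Rows = 9.4 × 7.429 = 69.8 → 70 rows.
Stitches to add: 7 → 7 shaping rows (at 1 st each).
70 / 7 = 10.00 → every 10 rows.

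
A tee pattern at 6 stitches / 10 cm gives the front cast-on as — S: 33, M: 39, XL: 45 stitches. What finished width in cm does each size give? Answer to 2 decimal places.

6/10 = 0.6 sts per cm.
S: 33 / 0.6 = 55.000 → 55.00 cm.
M: 39 / 0.6 = 65.000 → 65.00 cm.
XL: 45 / 0.6 = 75.000 → 75.00 cm.

S 55.00 cm; M 65.00 cm; XL 75.00 cm.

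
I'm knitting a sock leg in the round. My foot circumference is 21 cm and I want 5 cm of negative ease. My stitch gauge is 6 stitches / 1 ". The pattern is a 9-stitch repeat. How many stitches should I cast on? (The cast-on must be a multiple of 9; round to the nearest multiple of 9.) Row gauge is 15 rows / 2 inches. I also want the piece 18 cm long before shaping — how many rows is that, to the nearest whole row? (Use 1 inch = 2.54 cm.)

Finished = 21 − 5 = 16 cm.
16 cm × 1/2.54 = 6.30 inches.
6/1 = 6 sts per in; 6.30 × 6 = 37.80 sts.
Nearest multiple of 9 → 36.
18 cm = 7.09 inches; × 7.5 = 53.15 → 53 rows.

Cast on 36 stitches; work 53 rows.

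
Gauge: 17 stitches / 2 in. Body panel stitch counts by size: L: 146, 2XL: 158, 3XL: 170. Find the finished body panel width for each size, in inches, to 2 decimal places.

17/2 = 8.5 sts per in.
L: 146 / 8.5 = 17.176 → 17.18 in.
2XL: 158 / 8.5 = 18.588 → 18.59 in.
3XL: 170 / 8.5 = 20.000 → 20.00 in.

L 17.18 inches; 2XL 18.59 inches; 3XL 20.00 inches.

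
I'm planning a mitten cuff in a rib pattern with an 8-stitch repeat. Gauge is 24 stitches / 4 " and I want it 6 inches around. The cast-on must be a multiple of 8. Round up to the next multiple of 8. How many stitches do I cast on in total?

40 stitches.

24 / 4 = 6 sts per inch.
6 × 6 = 36.00 sts.
Next multiple of 8: 40.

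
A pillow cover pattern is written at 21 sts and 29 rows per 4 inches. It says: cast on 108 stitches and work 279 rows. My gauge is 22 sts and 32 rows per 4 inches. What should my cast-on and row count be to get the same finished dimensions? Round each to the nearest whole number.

Stitches: 108 × 22/21 = 113.14 → 113.
Rows: 279 × 32/29 = 307.86 → 308.

Cast on 113 stitches; work 308 rows.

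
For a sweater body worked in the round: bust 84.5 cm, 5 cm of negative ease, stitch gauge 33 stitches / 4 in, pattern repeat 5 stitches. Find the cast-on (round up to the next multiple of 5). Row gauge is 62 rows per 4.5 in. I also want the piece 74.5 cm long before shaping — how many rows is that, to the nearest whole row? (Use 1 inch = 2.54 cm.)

Cast on 260 stitches; work 404 rows.

Finished = 84.5 − 5 = 79.5 cm.
79.5 cm × 1/2.54 = 31.30 inches.
33/4 = 8.25 sts per in; 31.30 × 8.25 = 258.22 sts.
Next multiple of 5 → 260.
74.5 cm = 29.33 inches; × 13.778 = 404.11 → 404 rows.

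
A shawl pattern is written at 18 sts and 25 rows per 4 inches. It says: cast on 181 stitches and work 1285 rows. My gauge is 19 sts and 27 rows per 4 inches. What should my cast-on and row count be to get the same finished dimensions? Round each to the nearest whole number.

Stitches: 181 × 19/18 = 191.06 → 191.
Rows: 1285 × 27/25 = 1387.80 → 1388.

Cast on 191 stitches; work 1388 rows.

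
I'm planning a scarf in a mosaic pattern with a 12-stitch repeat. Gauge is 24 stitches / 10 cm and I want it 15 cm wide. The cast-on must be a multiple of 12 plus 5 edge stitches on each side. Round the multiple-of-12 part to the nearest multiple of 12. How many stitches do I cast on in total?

24 / 10 = 2.4 sts per cm.
15 × 2.4 = 36.00 sts.
Less 10 edge sts → 26.00 for the repeat.
Nearest multiple of 12: 24.
Add back 10 edge sts → 34.

CO 34 sts.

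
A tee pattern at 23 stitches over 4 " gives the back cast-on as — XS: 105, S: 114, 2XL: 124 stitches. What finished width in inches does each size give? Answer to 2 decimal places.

23/4 = 5.75 sts per in.
XS: 105 / 5.75 = 18.261 → 18.26 in.
S: 114 / 5.75 = 19.826 → 19.83 in.
2XL: 124 / 5.75 = 21.565 → 21.57 in.

XS 18.26 inches; S 19.83 inches; 2XL 21.57 inches.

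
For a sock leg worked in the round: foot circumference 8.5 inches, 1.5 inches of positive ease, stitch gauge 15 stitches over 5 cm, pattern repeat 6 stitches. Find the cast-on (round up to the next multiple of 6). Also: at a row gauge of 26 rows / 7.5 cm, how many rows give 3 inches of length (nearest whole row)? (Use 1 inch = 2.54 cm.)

Finished = 8.5 + 1.5 = 10 inches.
10 inches × 2.54 = 25.40 cm.
15/5 = 3 sts per cm; 25.40 × 3 = 76.20 sts.
Next multiple of 6 → 78.
3 inches = 7.62 cm; × 3.467 = 26.42 → 26 rows.

Cast on 78 stitches; work 26 rows.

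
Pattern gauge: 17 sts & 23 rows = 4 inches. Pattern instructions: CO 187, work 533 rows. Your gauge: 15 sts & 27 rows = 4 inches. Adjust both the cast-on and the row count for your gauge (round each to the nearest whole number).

Stitches: 187 × 15/17 = 165.00 → 165.
Rows: 533 × 27/23 = 625.70 → 626.

Cast on 165 stitches; work 626 rows.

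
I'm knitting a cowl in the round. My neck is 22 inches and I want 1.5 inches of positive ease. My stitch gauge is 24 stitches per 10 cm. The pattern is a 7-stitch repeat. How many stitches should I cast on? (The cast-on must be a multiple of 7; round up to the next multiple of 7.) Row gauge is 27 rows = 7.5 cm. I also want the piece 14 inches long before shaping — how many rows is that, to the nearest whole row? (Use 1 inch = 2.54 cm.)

Cast on 147 stitches; work 128 rows.

Finished = 22 + 1.5 = 23.5 inches.
23.5 inches × 2.54 = 59.69 cm.
24/10 = 2.4 sts per cm; 59.69 × 2.4 = 143.26 sts.
Next multiple of 7 → 147.
14 inches = 35.56 cm; × 3.6 = 128.02 → 128 rows.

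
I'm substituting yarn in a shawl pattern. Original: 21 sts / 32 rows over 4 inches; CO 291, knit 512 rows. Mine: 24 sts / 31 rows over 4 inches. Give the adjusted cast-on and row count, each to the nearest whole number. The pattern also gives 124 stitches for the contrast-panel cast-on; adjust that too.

Stitches: 291 × 24/21 = 332.57 → 333.
Rows: 512 × 31/32 = 496.00 → 496.
contrast-panel cast-on: 124 × 24/21 = 141.71 → 142.

Cast on 333 stitches; work 496 rows; contrast-panel cast-on 142 stitches.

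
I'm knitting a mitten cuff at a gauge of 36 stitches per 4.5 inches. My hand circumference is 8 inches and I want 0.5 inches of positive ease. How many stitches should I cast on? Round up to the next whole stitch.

Finished = 8 + 0.5 = 8.5 in.
36 / 4.5 = 8 sts per inch.
8.50 × 8 = 68.00 sts.

68 stitches.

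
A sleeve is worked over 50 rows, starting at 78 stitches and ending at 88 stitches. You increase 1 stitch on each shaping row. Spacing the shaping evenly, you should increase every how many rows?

Stitches to add: |88 − 78| = 10.
Shaping rows needed: 10 / 1 = 10.
50 rows / 10 = every 5 rows.

Increase every 5th row.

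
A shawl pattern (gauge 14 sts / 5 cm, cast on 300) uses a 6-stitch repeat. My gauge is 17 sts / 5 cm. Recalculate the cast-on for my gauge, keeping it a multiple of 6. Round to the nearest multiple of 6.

300 × 17 / 14 = 364.29.
Nearest multiple of 6: 366.

Cast on 366 stitches.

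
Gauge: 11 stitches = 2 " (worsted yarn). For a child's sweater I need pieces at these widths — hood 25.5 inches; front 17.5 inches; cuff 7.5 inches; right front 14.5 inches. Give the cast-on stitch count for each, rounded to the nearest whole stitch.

Rate = 11/2 = 5.5 sts per in.
hood: 25.5 × 5.5 = 140.25 → 140.
front: 17.5 × 5.5 = 96.25 → 96.
cuff: 7.5 × 5.5 = 41.25 → 41.
right front: 14.5 × 5.5 = 79.75 → 80.

hood 140; front 96; cuff 41; right front 80.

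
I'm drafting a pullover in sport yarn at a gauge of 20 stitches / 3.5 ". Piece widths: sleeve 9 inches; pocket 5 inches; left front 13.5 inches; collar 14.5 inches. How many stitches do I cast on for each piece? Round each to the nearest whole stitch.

Rate = 20/3.5 = 5.714 sts per in.
sleeve: 9 × 5.714 = 51.43 → 51.
pocket: 5 × 5.714 = 28.57 → 29.
left front: 13.5 × 5.714 = 77.14 → 77.
collar: 14.5 × 5.714 = 82.86 → 83.

sleeve 51; pocket 29; left front 77; collar 83.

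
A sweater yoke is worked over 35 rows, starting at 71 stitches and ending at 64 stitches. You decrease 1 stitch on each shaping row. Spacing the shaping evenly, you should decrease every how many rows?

Decrease every 5th row.

Stitches to remove: |64 − 71| = 7.
Shaping rows needed: 7 / 1 = 7.
35 rows / 7 = every 5 rows.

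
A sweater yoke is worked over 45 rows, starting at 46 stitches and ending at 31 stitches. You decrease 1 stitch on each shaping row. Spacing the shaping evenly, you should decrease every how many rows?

Decrease every 3rd row.

Stitches to remove: |31 − 46| = 15.
Shaping rows needed: 15 / 1 = 15.
45 rows / 15 = every 3 rows.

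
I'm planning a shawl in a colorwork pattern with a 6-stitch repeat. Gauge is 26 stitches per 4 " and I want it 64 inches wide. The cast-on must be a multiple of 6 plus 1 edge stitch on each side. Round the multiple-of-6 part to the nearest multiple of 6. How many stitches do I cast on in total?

26 / 4 = 6.5 sts per inch.
64 × 6.5 = 416.00 sts.
Less 2 edge sts → 414.00 for the repeat.
Nearest multiple of 6: 414.
Add back 2 edge sts → 416.

CO 416 sts.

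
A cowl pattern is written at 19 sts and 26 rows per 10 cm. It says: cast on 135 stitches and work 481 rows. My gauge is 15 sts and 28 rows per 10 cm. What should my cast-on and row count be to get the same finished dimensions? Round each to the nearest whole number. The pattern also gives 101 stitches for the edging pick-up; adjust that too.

Stitches: 135 × 15/19 = 106.58 → 107.
Rows: 481 × 28/26 = 518.00 → 518.
edging pick-up: 101 × 15/19 = 79.74 → 80.

Cast on 107 stitches; work 518 rows; edging pick-up 80 stitches.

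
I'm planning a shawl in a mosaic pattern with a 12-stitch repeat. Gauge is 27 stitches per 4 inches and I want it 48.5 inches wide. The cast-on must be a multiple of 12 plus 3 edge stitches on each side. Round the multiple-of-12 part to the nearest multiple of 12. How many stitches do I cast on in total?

Cast on 330 stitches.

27 / 4 = 6.75 sts per inch.
48.5 × 6.75 = 327.38 sts.
Less 6 edge sts → 321.38 for the repeat.
Nearest multiple of 12: 324.
Add back 6 edge sts → 330.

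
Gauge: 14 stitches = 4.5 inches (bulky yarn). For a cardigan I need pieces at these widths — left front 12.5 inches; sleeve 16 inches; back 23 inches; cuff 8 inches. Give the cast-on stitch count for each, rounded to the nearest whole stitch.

left front 39; sleeve 50; back 72; cuff 25.

Rate = 14/4.5 = 3.111 sts per in.
left front: 12.5 × 3.111 = 38.89 → 39.
sleeve: 16 × 3.111 = 49.78 → 50.
back: 23 × 3.111 = 71.56 → 72.
cuff: 8 × 3.111 = 24.89 → 25.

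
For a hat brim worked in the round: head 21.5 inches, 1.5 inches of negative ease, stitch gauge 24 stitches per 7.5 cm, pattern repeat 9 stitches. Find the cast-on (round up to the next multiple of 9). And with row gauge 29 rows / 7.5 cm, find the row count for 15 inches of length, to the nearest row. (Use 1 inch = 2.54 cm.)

Finished = 21.5 − 1.5 = 20 inches.
20 inches × 2.54 = 50.80 cm.
24/7.5 = 3.2 sts per cm; 50.80 × 3.2 = 162.56 sts.
Next multiple of 9 → 171.
15 inches = 38.10 cm; × 3.867 = 147.32 → 147 rows.

Cast on 171 stitches; work 147 rows.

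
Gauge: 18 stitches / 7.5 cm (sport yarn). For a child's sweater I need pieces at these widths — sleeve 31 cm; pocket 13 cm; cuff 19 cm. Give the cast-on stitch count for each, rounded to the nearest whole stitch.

sleeve 74; pocket 31; cuff 46.

Rate = 18/7.5 = 2.4 sts per cm.
sleeve: 31 × 2.4 = 74.40 → 74.
pocket: 13 × 2.4 = 31.20 → 31.
cuff: 19 × 2.4 = 45.60 → 46.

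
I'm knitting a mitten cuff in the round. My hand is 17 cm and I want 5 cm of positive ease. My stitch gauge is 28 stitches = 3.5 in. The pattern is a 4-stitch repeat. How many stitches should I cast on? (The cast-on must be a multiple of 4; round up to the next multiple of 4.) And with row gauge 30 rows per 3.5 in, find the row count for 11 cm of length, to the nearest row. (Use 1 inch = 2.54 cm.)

Cast on 72 stitches; work 37 rows.

Finished = 17 + 5 = 22 cm.
22 cm × 1/2.54 = 8.66 inches.
28/3.5 = 8 sts per in; 8.66 × 8 = 69.29 sts.
Next multiple of 4 → 72.
11 cm = 4.33 inches; × 8.571 = 37.12 → 37 rows.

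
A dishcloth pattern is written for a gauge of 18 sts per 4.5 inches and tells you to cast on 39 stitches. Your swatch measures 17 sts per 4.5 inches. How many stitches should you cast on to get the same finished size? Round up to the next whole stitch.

Scale factor = 17 / 18 = 0.944.
39 × 17 / 18 = 36.83 sts.
→ 37 sts.

CO 37 sts.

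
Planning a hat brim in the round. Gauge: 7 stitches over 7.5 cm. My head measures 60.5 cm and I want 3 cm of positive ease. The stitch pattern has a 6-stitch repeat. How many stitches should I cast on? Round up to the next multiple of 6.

CO 60 sts.

Finished = 60.5 + 3 = 63.5 cm.
7 / 7.5 = 0.933 sts/cm.
63.5 × 0.933 = 59.27 sts.
Next multiple of 6: 60.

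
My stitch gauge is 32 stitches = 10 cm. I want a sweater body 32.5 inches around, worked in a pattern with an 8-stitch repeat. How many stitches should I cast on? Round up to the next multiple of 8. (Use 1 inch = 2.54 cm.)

32.5 in = 32.5 × 2.54 = 82.55 cm.
32 / 10 = 3.2 sts/cm.
82.55 × 3.2 = 264.16 sts.
→ 272.

CO 272 sts.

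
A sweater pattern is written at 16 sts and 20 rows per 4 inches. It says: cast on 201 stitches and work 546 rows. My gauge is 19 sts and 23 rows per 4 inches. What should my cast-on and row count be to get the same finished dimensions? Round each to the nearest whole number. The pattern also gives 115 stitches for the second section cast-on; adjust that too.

Cast on 239 stitches; work 628 rows; second section cast-on 137 stitches.

Stitches: 201 × 19/16 = 238.69 → 239.
Rows: 546 × 23/20 = 627.90 → 628.
second section cast-on: 115 × 19/16 = 136.56 → 137.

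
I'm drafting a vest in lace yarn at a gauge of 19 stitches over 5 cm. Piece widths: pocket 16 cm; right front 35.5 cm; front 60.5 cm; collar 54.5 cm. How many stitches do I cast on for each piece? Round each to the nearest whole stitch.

Rate = 19/5 = 3.8 sts per cm.
pocket: 16 × 3.8 = 60.80 → 61.
right front: 35.5 × 3.8 = 134.90 → 135.
front: 60.5 × 3.8 = 229.90 → 230.
collar: 54.5 × 3.8 = 207.10 → 207.

pocket 61; right front 135; front 230; collar 207.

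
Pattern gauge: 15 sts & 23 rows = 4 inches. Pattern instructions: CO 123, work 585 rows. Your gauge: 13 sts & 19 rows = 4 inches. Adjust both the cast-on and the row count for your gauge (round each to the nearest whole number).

Cast on 107 stitches; work 483 rows.

Stitches: 123 × 13/15 = 106.60 → 107.
Rows: 585 × 19/23 = 483.26 → 483.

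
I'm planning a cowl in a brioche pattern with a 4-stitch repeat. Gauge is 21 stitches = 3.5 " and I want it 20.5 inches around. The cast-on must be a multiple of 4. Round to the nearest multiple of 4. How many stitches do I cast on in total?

21 / 3.5 = 6 sts per inch.
20.5 × 6 = 123.00 sts.
Nearest multiple of 4: 124.

124 stitches.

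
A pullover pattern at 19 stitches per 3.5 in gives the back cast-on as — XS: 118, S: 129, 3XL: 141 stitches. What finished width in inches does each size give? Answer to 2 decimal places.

XS 21.74 inches; S 23.76 inches; 3XL 25.97 inches.

19/3.5 = 5.429 sts per in.
XS: 118 / 5.429 = 21.737 → 21.74 in.
S: 129 / 5.429 = 23.763 → 23.76 in.
3XL: 141 / 5.429 = 25.974 → 25.97 in.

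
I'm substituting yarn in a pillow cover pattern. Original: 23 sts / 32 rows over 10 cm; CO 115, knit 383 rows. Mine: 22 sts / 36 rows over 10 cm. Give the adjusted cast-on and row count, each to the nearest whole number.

Cast on 110 stitches; work 431 rows.

Stitches: 115 × 22/23 = 110.00 → 110.
Rows: 383 × 36/32 = 430.88 → 431.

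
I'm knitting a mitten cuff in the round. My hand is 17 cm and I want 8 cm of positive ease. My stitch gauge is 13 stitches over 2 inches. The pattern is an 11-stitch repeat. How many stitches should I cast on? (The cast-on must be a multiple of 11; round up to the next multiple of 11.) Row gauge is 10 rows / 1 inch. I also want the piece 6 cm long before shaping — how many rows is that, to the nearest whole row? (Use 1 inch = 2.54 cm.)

Finished = 17 + 8 = 25 cm.
25 cm × 1/2.54 = 9.84 inches.
13/2 = 6.5 sts per in; 9.84 × 6.5 = 63.98 sts.
Next multiple of 11 → 66.
6 cm = 2.36 inches; × 10 = 23.62 → 24 rows.

Cast on 66 stitches; work 24 rows.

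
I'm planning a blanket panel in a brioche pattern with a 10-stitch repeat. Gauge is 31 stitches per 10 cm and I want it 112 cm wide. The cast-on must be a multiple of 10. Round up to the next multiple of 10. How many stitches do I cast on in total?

31 / 10 = 3.1 sts per cm.
112 × 3.1 = 347.20 sts.
Next multiple of 10: 350.

350 stitches.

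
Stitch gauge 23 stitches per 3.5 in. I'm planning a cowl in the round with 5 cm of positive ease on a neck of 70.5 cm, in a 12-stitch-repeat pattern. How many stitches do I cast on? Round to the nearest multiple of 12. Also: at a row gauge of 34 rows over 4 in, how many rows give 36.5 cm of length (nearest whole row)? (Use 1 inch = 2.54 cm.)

Finished = 70.5 + 5 = 75.5 cm.
75.5 cm × 1/2.54 = 29.72 inches.
23/3.5 = 6.571 sts per in; 29.72 × 6.571 = 195.33 sts.
Nearest multiple of 12 → 192.
36.5 cm = 14.37 inches; × 8.5 = 122.15 → 122 rows.

Cast on 192 stitches; work 122 rows.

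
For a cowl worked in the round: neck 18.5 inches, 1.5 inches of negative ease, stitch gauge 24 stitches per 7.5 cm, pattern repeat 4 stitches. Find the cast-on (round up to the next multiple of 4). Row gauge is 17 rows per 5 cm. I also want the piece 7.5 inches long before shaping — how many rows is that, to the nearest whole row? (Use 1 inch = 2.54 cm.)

Finished = 18.5 − 1.5 = 17 inches.
17 inches × 2.54 = 43.18 cm.
24/7.5 = 3.2 sts per cm; 43.18 × 3.2 = 138.18 sts.
Next multiple of 4 → 140.
7.5 inches = 19.05 cm; × 3.4 = 64.77 → 65 rows.

Cast on 140 stitches; work 65 rows.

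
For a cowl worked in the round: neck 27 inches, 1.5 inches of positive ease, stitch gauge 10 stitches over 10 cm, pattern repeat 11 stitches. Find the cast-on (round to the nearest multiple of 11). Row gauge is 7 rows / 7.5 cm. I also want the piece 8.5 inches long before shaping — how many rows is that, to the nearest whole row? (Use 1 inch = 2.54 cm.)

Cast on 77 stitches; work 20 rows.

Finished = 27 + 1.5 = 28.5 inches.
28.5 inches × 2.54 = 72.39 cm.
10/10 = 1 sts per cm; 72.39 × 1 = 72.39 sts.
Nearest multiple of 11 → 77.
8.5 inches = 21.59 cm; × 0.933 = 20.15 → 20 rows.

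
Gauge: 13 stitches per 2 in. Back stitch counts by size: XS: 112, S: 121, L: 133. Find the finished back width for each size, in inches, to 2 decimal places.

XS 17.23 inches; S 18.62 inches; L 20.46 inches.

13/2 = 6.5 sts per in.
XS: 112 / 6.5 = 17.231 → 17.23 in.
S: 121 / 6.5 = 18.615 → 18.62 in.
L: 133 / 6.5 = 20.462 → 20.46 in.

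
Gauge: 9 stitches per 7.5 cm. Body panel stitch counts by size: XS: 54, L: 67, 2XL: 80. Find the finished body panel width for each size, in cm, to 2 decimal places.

XS 45.00 cm; L 55.83 cm; 2XL 66.67 cm.

9/7.5 = 1.2 sts per cm.
XS: 54 / 1.2 = 45.000 → 45.00 cm.
L: 67 / 1.2 = 55.833 → 55.83 cm.
2XL: 80 / 1.2 = 66.667 → 66.67 cm.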